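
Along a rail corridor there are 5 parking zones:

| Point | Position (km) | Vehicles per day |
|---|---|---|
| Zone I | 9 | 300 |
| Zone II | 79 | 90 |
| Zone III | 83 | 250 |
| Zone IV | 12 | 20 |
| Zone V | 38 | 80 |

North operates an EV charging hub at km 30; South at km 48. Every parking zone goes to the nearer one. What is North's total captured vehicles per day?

The indifferent point is the midpoint (30+48)/2 = 39; parking zones left of it (closer to North at 30) go to North, those right go to South.
  Zone I at 9 (w=300) → North
  Zone IV at 12 (w=20) → North
  Zone V at 38 (w=80) → North
  Zone II at 79 (w=90) → South
  Zone III at 83 (w=250) → South
North captures 400; South captures 340.

400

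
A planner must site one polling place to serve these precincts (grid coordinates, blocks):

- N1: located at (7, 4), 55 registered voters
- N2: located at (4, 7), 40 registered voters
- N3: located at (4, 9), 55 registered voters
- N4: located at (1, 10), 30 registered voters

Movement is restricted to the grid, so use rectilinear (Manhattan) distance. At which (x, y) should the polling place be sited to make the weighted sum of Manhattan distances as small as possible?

(4, 7)

Manhattan distance separates: Σwᵢ(|x−xᵢ|+|y−yᵢ|) = Σwᵢ|x−xᵢ| + Σwᵢ|y−yᵢ|, so x and y are optimised independently as 1-D weighted medians.
Total weight W = 180; half = 90.
x-coordinate, sorted with cumulative weight:
  x=1 (N4, w=30) cum 30
  x=4 (N2, w=40) cum 70
  x=4 (N3, w=55) cum 125  ← median
  x=7 (N1, w=55) cum 180
⇒ x* = 4
y-coordinate, sorted with cumulative weight:
  y=4 (N1, w=55) cum 55
  y=7 (N2, w=40) cum 95  ← median
  y=9 (N3, w=55) cum 150
  y=10 (N4, w=30) cum 180
⇒ y* = 7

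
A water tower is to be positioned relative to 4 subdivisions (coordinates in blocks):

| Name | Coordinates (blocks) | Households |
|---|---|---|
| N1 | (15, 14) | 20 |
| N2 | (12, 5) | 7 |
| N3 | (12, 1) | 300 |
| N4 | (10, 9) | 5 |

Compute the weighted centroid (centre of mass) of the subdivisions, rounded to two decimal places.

The minimiser of Σwᵢ‖p−pᵢ‖² is the weighted centroid p* = (Σwᵢpᵢ)/(Σwᵢ).
Σwᵢ = 332.
Σwᵢxᵢ = 20·15 + 7·12 + 300·12 + 5·10 = 4034.
Σwᵢyᵢ = 20·14 + 7·5 + 300·1 + 5·9 = 660.
x* = 4034/332 = 12.15, y* = 660/332 = 1.99.

(12.15, 1.99)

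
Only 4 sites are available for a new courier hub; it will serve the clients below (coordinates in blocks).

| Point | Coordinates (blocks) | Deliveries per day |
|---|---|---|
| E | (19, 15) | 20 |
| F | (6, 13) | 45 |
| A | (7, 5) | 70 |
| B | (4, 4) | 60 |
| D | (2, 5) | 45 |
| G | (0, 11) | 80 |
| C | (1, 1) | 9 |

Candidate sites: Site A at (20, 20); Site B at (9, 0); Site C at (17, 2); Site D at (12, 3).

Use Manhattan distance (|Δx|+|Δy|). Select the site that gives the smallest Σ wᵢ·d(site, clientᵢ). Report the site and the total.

Site D, total 4387 blocks

Total weighted distance at each candidate:
  Site A (20, 20): total = 9092
  Site B (9, 0): total = 4471
  Site C (17, 2): total = 6143
  Site D (12, 3): total = 4387
Minimum is at Site D with total 4387 blocks.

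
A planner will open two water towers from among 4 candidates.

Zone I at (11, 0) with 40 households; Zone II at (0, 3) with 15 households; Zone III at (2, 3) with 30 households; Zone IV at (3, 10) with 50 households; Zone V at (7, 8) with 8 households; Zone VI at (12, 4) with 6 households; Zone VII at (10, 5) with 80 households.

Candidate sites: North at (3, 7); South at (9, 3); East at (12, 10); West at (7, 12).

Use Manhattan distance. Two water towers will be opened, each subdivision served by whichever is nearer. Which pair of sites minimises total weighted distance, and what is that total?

Evaluate every pair (each demand assigned to the nearer of the two):
  {North, South}: total = 909
  {South, West}: total = 1141
  {South, East}: total = 1315
  {North, East}: total = 1481
  {North, West}: total = 1829
  {East, West}: total = 2028
Best pair: {North, South} with total 909.

{North, South}, total 909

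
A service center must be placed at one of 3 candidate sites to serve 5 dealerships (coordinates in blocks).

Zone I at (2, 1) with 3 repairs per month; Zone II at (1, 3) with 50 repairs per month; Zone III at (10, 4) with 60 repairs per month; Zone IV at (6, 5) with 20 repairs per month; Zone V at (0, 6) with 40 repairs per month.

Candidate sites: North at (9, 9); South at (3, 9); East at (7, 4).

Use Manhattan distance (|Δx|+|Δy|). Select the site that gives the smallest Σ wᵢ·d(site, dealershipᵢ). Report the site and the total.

Total weighted distance at each candidate:
  North (9, 9): total = 1725
  South (3, 9): total = 1527
  East (7, 4): total = 954
Minimum is at East with total 954 blocks.

East, total 954 blocks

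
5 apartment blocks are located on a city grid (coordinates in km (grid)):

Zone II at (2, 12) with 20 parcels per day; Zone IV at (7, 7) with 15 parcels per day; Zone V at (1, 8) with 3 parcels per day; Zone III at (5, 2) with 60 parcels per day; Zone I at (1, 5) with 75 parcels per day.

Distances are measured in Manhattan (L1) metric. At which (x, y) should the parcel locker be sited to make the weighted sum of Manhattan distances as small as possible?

Manhattan distance separates: Σwᵢ(|x−xᵢ|+|y−yᵢ|) = Σwᵢ|x−xᵢ| + Σwᵢ|y−yᵢ|, so x and y are optimised independently as 1-D weighted medians.
Total weight W = 173; half = 86.5.
x-coordinate, sorted with cumulative weight:
  x=1 (Zone V, w=3) cum 3
  x=1 (Zone I, w=75) cum 78
  x=2 (Zone II, w=20) cum 98  ← median
  x=5 (Zone III, w=60) cum 158
  x=7 (Zone IV, w=15) cum 173
⇒ x* = 2
y-coordinate, sorted with cumulative weight:
  y=2 (Zone III, w=60) cum 60
  y=5 (Zone I, w=75) cum 135  ← median
  y=7 (Zone IV, w=15) cum 150
  y=8 (Zone V, w=3) cum 153
  y=12 (Zone II, w=20) cum 173
⇒ y* = 5

(2, 5)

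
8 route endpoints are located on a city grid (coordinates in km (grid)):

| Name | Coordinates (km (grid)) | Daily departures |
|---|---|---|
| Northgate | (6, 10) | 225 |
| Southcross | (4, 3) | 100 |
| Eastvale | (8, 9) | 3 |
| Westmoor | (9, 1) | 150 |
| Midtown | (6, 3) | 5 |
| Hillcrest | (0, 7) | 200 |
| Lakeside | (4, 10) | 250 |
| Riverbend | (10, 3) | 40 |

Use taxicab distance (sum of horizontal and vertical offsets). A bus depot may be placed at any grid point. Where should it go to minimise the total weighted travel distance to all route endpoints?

Manhattan distance separates: Σwᵢ(|x−xᵢ|+|y−yᵢ|) = Σwᵢ|x−xᵢ| + Σwᵢ|y−yᵢ|, so x and y are optimised independently as 1-D weighted medians.
Total weight W = 973; half = 486.5.
x-coordinate, sorted with cumulative weight:
  x=0 (Hillcrest, w=200) cum 200
  x=4 (Southcross, w=100) cum 300
  x=4 (Lakeside, w=250) cum 550  ← median
  x=6 (Northgate, w=225) cum 775
  x=6 (Midtown, w=5) cum 780
  x=8 (Eastvale, w=3) cum 783
  x=9 (Westmoor, w=150) cum 933
  x=10 (Riverbend, w=40) cum 973
⇒ x* = 4
y-coordinate, sorted with cumulative weight:
  y=1 (Westmoor, w=150) cum 150
  y=3 (Southcross, w=100) cum 250
  y=3 (Midtown, w=5) cum 255
  y=3 (Riverbend, w=40) cum 295
  y=7 (Hillcrest, w=200) cum 495  ← median
  y=9 (Eastvale, w=3) cum 498
  y=10 (Northgate, w=225) cum 723
  y=10 (Lakeside, w=250) cum 973
⇒ y* = 7

(4, 7)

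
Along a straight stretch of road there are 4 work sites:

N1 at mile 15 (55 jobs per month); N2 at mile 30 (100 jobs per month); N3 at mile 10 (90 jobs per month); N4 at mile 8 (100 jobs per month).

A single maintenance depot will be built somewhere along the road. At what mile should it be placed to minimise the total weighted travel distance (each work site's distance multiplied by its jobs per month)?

x = 10

For a sum of weighted absolute distances on a line, the optimum is the weighted median (not the mean). Total weight W = 345; half-weight = 172.5.
Sort by position and accumulate weight:
  mile 8 (N4, w=100) → cum 100
  mile 10 (N3, w=90) → cum 190  ≥ 172.5 → median here
  mile 15 (N1, w=55) → cum 245
  mile 30 (N2, w=100) → cum 345
Optimal location: mile 10.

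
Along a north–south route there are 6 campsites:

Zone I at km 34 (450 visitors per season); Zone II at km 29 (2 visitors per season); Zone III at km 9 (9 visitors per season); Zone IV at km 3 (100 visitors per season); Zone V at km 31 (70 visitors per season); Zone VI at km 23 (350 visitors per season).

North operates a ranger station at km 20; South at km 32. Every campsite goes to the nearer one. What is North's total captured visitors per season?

The indifferent point is the midpoint (20+32)/2 = 26; campsites left of it (closer to North at 20) go to North, those right go to South.
  Zone IV at 3 (w=100) → North
  Zone III at 9 (w=9) → North
  Zone VI at 23 (w=350) → North
  Zone II at 29 (w=2) → South
  Zone V at 31 (w=70) → South
  Zone I at 34 (w=450) → South
North captures 459; South captures 522.

459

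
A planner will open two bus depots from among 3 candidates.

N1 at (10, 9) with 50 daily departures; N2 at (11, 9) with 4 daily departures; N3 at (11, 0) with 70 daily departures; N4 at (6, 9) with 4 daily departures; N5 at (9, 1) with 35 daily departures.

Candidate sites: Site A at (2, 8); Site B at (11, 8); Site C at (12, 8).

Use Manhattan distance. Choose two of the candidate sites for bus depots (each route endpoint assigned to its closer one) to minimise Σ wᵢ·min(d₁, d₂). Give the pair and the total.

{Site A, Site B}, total 999

Evaluate every pair (each demand assigned to the nearer of the two):
  {Site A, Site B}: total = 999
  {Site B, Site C}: total = 1003
  {Site A, Site C}: total = 1158
Best pair: {Site A, Site B} with total 999.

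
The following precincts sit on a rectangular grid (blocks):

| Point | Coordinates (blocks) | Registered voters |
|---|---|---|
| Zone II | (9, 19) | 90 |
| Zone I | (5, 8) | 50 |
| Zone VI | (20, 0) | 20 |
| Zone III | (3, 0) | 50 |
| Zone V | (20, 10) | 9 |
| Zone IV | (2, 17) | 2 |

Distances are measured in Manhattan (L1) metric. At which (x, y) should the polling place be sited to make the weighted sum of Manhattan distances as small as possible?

Manhattan distance separates: Σwᵢ(|x−xᵢ|+|y−yᵢ|) = Σwᵢ|x−xᵢ| + Σwᵢ|y−yᵢ|, so x and y are optimised independently as 1-D weighted medians.
Total weight W = 221; half = 110.5.
x-coordinate, sorted with cumulative weight:
  x=2 (Zone IV, w=2) cum 2
  x=3 (Zone III, w=50) cum 52
  x=5 (Zone I, w=50) cum 102
  x=9 (Zone II, w=90) cum 192  ← median
  x=20 (Zone VI, w=20) cum 212
  x=20 (Zone V, w=9) cum 221
⇒ x* = 9
y-coordinate, sorted with cumulative weight:
  y=0 (Zone VI, w=20) cum 20
  y=0 (Zone III, w=50) cum 70
  y=8 (Zone I, w=50) cum 120  ← median
  y=10 (Zone V, w=9) cum 129
  y=17 (Zone IV, w=2) cum 131
  y=19 (Zone II, w=90) cum 221
⇒ y* = 8

(9, 8)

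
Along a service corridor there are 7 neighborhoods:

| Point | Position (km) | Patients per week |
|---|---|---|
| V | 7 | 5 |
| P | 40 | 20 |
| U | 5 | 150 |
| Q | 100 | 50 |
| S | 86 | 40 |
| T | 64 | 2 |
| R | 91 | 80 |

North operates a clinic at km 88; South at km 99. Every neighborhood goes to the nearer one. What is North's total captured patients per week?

297

The indifferent point is the midpoint (88+99)/2 = 93.5; neighborhoods left of it (closer to North at 88) go to North, those right go to South.
  U at 5 (w=150) → North
  V at 7 (w=5) → North
  P at 40 (w=20) → North
  T at 64 (w=2) → North
  S at 86 (w=40) → North
  R at 91 (w=80) → North
  Q at 100 (w=50) → South
North captures 297; South captures 50.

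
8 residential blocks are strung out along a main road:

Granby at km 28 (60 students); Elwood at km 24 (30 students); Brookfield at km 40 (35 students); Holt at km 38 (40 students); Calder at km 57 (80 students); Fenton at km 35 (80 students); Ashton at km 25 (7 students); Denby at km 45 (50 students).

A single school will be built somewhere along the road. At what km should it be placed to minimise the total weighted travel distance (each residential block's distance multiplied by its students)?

x = 38

For a sum of weighted absolute distances on a line, the optimum is the weighted median (not the mean). Total weight W = 382; half-weight = 191.
Sort by position and accumulate weight:
  km 24 (Elwood, w=30) → cum 30
  km 25 (Ashton, w=7) → cum 37
  km 28 (Granby, w=60) → cum 97
  km 35 (Fenton, w=80) → cum 177
  km 38 (Holt, w=40) → cum 217  ≥ 191 → median here
  km 40 (Brookfield, w=35) → cum 252
  km 45 (Denby, w=50) → cum 302
  km 57 (Calder, w=80) → cum 382
Optimal location: km 38.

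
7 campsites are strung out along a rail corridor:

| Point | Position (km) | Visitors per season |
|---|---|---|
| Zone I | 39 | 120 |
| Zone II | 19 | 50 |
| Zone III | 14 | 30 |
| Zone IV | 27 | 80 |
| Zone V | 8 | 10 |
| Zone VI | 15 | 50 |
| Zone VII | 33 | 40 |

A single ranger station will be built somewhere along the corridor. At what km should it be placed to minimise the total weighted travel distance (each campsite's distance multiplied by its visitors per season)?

For a sum of weighted absolute distances on a line, the optimum is the weighted median (not the mean). Total weight W = 380; half-weight = 190.
Sort by position and accumulate weight:
  km 8 (Zone V, w=10) → cum 10
  km 14 (Zone III, w=30) → cum 40
  km 15 (Zone VI, w=50) → cum 90
  km 19 (Zone II, w=50) → cum 140
  km 27 (Zone IV, w=80) → cum 220  ≥ 190 → median here
  km 33 (Zone VII, w=40) → cum 260
  km 39 (Zone I, w=120) → cum 380
Optimal location: km 27.

x = 27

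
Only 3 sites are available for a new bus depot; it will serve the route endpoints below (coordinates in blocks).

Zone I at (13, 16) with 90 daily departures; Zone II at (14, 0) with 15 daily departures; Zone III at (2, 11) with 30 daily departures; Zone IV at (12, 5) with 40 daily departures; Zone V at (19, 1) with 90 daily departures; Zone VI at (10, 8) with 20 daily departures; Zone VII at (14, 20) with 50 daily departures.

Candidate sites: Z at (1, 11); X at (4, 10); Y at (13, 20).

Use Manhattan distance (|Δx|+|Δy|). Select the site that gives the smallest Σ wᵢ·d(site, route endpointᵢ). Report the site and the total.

Y, total 4515 blocks

Total weighted distance at each candidate:
  Z (1, 11): total = 6460
  X (4, 10): total = 5580
  Y (13, 20): total = 4515
Minimum is at Y with total 4515 blocks.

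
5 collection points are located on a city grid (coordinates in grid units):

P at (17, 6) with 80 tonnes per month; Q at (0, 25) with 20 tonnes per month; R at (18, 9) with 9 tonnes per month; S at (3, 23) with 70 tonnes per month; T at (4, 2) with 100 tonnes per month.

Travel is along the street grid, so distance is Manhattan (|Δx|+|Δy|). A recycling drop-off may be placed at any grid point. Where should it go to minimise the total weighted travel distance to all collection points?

Manhattan distance separates: Σwᵢ(|x−xᵢ|+|y−yᵢ|) = Σwᵢ|x−xᵢ| + Σwᵢ|y−yᵢ|, so x and y are optimised independently as 1-D weighted medians.
Total weight W = 279; half = 139.5.
x-coordinate, sorted with cumulative weight:
  x=0 (Q, w=20) cum 20
  x=3 (S, w=70) cum 90
  x=4 (T, w=100) cum 190  ← median
  x=17 (P, w=80) cum 270
  x=18 (R, w=9) cum 279
⇒ x* = 4
y-coordinate, sorted with cumulative weight:
  y=2 (T, w=100) cum 100
  y=6 (P, w=80) cum 180  ← median
  y=9 (R, w=9) cum 189
  y=23 (S, w=70) cum 259
  y=25 (Q, w=20) cum 279
⇒ y* = 6

(4, 6)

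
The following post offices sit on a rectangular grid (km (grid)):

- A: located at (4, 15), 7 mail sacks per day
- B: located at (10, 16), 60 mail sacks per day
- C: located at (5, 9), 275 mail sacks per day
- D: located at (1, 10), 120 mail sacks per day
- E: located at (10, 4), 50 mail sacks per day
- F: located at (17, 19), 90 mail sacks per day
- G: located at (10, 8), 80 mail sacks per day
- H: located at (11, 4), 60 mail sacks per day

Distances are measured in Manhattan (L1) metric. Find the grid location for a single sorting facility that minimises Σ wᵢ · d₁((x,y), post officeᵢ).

(5, 9)

Manhattan distance separates: Σwᵢ(|x−xᵢ|+|y−yᵢ|) = Σwᵢ|x−xᵢ| + Σwᵢ|y−yᵢ|, so x and y are optimised independently as 1-D weighted medians.
Total weight W = 742; half = 371.
x-coordinate, sorted with cumulative weight:
  x=1 (D, w=120) cum 120
  x=4 (A, w=7) cum 127
  x=5 (C, w=275) cum 402  ← median
  x=10 (B, w=60) cum 462
  x=10 (E, w=50) cum 512
  x=10 (G, w=80) cum 592
  x=11 (H, w=60) cum 652
  x=17 (F, w=90) cum 742
⇒ x* = 5
y-coordinate, sorted with cumulative weight:
  y=4 (E, w=50) cum 50
  y=4 (H, w=60) cum 110
  y=8 (G, w=80) cum 190
  y=9 (C, w=275) cum 465  ← median
  y=10 (D, w=120) cum 585
  y=15 (A, w=7) cum 592
  y=16 (B, w=60) cum 652
  y=19 (F, w=90) cum 742
⇒ y* = 9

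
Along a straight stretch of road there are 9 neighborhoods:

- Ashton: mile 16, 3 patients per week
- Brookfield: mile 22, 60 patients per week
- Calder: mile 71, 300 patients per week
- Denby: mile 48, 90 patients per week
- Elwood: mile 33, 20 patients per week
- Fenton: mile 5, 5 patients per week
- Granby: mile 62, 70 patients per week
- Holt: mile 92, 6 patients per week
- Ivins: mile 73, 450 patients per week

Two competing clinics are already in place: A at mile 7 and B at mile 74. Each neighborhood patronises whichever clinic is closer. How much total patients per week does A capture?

The indifferent point is the midpoint (7+74)/2 = 40.5; neighborhoods left of it (closer to A at 7) go to A, those right go to B.
  Fenton at 5 (w=5) → A
  Ashton at 16 (w=3) → A
  Brookfield at 22 (w=60) → A
  Elwood at 33 (w=20) → A
  Denby at 48 (w=90) → B
  Granby at 62 (w=70) → B
  Calder at 71 (w=300) → B
  Ivins at 73 (w=450) → B
  Holt at 92 (w=6) → B
A captures 88; B captures 916.

88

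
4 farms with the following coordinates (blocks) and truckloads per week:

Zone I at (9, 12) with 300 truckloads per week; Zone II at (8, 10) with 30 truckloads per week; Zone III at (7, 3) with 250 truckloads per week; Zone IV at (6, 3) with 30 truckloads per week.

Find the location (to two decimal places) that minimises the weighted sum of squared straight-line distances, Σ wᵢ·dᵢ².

The minimiser of Σwᵢ‖p−pᵢ‖² is the weighted centroid p* = (Σwᵢpᵢ)/(Σwᵢ).
Σwᵢ = 610.
Σwᵢxᵢ = 300·9 + 30·8 + 250·7 + 30·6 = 4870.
Σwᵢyᵢ = 300·12 + 30·10 + 250·3 + 30·3 = 4740.
x* = 4870/610 = 7.98, y* = 4740/610 = 7.77.

(7.98, 7.77)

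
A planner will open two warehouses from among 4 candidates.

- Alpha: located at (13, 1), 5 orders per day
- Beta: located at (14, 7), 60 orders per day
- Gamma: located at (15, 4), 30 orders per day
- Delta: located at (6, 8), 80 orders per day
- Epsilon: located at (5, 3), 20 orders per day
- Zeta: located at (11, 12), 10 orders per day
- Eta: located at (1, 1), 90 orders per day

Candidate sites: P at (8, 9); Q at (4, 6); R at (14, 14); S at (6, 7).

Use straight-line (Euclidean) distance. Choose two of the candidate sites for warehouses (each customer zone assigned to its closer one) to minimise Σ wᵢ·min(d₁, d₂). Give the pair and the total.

Evaluate every pair (each demand assigned to the nearer of the two):
  {P, Q}: total = 1494.1
  {Q, S}: total = 1549.4
  {P, S}: total = 1591.5
  {Q, R}: total = 1623.3
  {R, S}: total = 1652.1
  {P, R}: total = 1990.5
Best pair: {P, Q} with total 1494.1.

{P, Q}, total 1494.1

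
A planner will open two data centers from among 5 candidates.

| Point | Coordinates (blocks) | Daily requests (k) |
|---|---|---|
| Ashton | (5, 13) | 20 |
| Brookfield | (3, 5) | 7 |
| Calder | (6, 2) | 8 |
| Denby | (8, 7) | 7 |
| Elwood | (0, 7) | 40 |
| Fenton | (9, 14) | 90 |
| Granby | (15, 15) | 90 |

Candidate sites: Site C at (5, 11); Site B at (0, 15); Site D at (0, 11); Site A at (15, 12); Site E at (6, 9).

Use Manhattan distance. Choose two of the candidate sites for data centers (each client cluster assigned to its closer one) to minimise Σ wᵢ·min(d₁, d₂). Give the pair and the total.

{Site C, Site A}, total 1485

Evaluate every pair (each demand assigned to the nearer of the two):
  {Site C, Site A}: total = 1485
  {Site A, Site E}: total = 1543
  {Site D, Site A}: total = 1557
  {Site B, Site A}: total = 1777
  {Site C, Site D}: total = 2275
  {Site C, Site E}: total = 2383
  {Site C, Site B}: total = 2435
  {Site D, Site E}: total = 2463
  {Site B, Site E}: total = 2623
  {Site B, Site D}: total = 2817
Best pair: {Site C, Site A} with total 1485.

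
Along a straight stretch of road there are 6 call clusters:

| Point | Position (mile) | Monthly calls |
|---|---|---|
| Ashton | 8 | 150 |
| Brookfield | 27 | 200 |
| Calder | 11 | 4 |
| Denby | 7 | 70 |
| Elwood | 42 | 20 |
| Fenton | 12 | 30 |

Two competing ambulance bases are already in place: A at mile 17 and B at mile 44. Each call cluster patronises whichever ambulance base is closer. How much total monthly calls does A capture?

The indifferent point is the midpoint (17+44)/2 = 30.5; call clusters left of it (closer to A at 17) go to A, those right go to B.
  Denby at 7 (w=70) → A
  Ashton at 8 (w=150) → A
  Calder at 11 (w=4) → A
  Fenton at 12 (w=30) → A
  Brookfield at 27 (w=200) → A
  Elwood at 42 (w=20) → B
A captures 454; B captures 20.

454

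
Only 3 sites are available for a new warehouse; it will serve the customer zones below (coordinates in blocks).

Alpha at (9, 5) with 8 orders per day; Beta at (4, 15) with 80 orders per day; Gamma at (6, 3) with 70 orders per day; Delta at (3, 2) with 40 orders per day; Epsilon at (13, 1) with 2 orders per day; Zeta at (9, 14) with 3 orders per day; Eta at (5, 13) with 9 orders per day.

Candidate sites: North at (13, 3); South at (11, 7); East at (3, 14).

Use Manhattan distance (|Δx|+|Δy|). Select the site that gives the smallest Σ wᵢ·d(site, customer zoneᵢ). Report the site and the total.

Total weighted distance at each candidate:
  North (13, 3): total = 2869
  South (11, 7): total = 2533
  East (3, 14): total = 1831
Minimum is at East with total 1831 blocks.

East, total 1831 blocks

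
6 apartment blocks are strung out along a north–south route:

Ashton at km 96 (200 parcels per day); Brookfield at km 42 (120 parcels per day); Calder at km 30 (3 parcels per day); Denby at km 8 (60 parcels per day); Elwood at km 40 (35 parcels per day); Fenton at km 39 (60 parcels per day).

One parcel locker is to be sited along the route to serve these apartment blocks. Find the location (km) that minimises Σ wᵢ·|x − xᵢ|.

For a sum of weighted absolute distances on a line, the optimum is the weighted median (not the mean). Total weight W = 478; half-weight = 239.
Sort by position and accumulate weight:
  km 8 (Denby, w=60) → cum 60
  km 30 (Calder, w=3) → cum 63
  km 39 (Fenton, w=60) → cum 123
  km 40 (Elwood, w=35) → cum 158
  km 42 (Brookfield, w=120) → cum 278  ≥ 239 → median here
  km 96 (Ashton, w=200) → cum 478
Optimal location: km 42.

x = 42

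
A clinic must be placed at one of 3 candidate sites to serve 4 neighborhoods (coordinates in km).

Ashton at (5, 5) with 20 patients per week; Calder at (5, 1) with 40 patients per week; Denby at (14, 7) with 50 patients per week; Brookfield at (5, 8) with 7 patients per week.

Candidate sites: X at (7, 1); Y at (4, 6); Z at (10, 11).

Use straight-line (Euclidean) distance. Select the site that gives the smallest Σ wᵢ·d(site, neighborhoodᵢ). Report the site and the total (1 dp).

X, total 681.4 km

Total weighted distance at each candidate:
  X (7, 1): total = 681.4
  Y (4, 6): total = 750.4
  Z (10, 11): total = 927.1
Minimum is at X with total 681.4 km.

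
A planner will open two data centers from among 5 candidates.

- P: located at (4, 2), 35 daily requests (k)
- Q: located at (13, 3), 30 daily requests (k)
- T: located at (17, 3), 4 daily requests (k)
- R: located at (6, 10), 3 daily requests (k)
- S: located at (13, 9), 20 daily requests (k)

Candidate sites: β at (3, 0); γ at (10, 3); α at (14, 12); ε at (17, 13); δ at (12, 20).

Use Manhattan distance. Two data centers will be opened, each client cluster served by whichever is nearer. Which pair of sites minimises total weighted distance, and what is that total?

{β, γ}, total 436

Evaluate every pair (each demand assigned to the nearer of the two):
  {β, γ}: total = 436
  {γ, α}: total = 473
  {γ, ε}: total = 556
  {β, α}: total = 563
  {γ, δ}: total = 576
  {β, ε}: total = 734
  {β, δ}: total = 842
  {α, ε}: total = 1150
  {α, δ}: total = 1158
  {ε, δ}: total = 1502
Best pair: {β, γ} with total 436.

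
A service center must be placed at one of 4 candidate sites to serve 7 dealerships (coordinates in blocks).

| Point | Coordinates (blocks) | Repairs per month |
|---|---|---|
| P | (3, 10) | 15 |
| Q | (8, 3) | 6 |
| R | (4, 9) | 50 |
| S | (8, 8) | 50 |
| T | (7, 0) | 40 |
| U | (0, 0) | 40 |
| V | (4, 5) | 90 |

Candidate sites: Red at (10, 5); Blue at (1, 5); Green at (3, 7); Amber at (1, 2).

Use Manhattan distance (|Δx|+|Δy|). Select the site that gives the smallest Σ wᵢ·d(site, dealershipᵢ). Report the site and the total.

Green, total 1659 blocks

Total weighted distance at each candidate:
  Red (10, 5): total = 2414
  Blue (1, 5): total = 1959
  Green (3, 7): total = 1659
  Amber (1, 2): total = 2328
Minimum is at Green with total 1659 blocks.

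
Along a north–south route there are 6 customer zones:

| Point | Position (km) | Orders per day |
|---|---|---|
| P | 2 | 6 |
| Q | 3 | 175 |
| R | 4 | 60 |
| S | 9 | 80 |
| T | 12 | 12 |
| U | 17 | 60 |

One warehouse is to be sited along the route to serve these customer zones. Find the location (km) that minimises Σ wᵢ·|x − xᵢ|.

x = 4

For a sum of weighted absolute distances on a line, the optimum is the weighted median (not the mean). Total weight W = 393; half-weight = 196.5.
Sort by position and accumulate weight:
  km 2 (P, w=6) → cum 6
  km 3 (Q, w=175) → cum 181
  km 4 (R, w=60) → cum 241  ≥ 196.5 → median here
  km 9 (S, w=80) → cum 321
  km 12 (T, w=12) → cum 333
  km 17 (U, w=60) → cum 393
Optimal location: km 4.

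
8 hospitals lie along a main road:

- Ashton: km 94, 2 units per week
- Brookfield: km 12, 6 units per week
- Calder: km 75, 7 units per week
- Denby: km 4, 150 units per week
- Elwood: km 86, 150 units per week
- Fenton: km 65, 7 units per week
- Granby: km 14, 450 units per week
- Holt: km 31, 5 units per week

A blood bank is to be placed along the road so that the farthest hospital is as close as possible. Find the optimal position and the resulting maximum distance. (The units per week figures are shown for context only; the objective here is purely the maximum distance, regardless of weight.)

The 1-center on a line is the midpoint of the two extreme points: leftmost at 4, rightmost at 94.
Optimal location = (4 + 94)/2 = 49; maximum distance = (94 − 4)/2 = 45.

location 49, max distance 45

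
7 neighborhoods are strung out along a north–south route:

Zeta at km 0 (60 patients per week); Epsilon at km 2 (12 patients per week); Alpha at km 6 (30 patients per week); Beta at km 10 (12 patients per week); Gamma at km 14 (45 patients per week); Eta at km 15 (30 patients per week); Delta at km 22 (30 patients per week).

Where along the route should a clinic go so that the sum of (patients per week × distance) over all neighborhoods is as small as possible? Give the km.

x = 10

For a sum of weighted absolute distances on a line, the optimum is the weighted median (not the mean). Total weight W = 219; half-weight = 109.5.
Sort by position and accumulate weight:
  km 0 (Zeta, w=60) → cum 60
  km 2 (Epsilon, w=12) → cum 72
  km 6 (Alpha, w=30) → cum 102
  km 10 (Beta, w=12) → cum 114  ≥ 109.5 → median here
  km 14 (Gamma, w=45) → cum 159
  km 15 (Eta, w=30) → cum 189
  km 22 (Delta, w=30) → cum 219
Optimal location: km 10.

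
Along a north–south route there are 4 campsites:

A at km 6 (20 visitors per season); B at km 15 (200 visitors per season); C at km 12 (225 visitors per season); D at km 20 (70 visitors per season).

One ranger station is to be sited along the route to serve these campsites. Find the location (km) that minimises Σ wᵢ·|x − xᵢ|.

For a sum of weighted absolute distances on a line, the optimum is the weighted median (not the mean). Total weight W = 515; half-weight = 257.5.
Sort by position and accumulate weight:
  km 6 (A, w=20) → cum 20
  km 12 (C, w=225) → cum 245
  km 15 (B, w=200) → cum 445  ≥ 257.5 → median here
  km 20 (D, w=70) → cum 515
Optimal location: km 15.

x = 15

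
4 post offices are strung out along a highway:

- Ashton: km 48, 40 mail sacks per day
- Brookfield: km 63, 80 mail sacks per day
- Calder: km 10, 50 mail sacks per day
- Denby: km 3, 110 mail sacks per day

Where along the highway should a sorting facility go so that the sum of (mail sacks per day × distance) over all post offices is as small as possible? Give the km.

x = 10

For a sum of weighted absolute distances on a line, the optimum is the weighted median (not the mean). Total weight W = 280; half-weight = 140.
Sort by position and accumulate weight:
  km 3 (Denby, w=110) → cum 110
  km 10 (Calder, w=50) → cum 160  ≥ 140 → median here
  km 48 (Ashton, w=40) → cum 200
  km 63 (Brookfield, w=80) → cum 280
Optimal location: km 10.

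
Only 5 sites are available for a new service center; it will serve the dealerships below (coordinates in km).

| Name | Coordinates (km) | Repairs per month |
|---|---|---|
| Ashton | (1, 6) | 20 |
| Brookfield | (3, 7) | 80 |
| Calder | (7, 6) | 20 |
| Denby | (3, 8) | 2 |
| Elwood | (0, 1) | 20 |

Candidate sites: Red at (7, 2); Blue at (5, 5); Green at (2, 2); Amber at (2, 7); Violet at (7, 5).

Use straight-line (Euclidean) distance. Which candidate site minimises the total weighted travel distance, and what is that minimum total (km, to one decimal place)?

Total weighted distance at each candidate:
  Red (7, 2): total = 892.3
  Blue (5, 5): total = 488.7
  Green (2, 2): total = 675.3
  Amber (2, 7): total = 339.6
  Violet (7, 5): total = 670.7
Minimum is at Amber with total 339.6 km.

Amber, total 339.6 km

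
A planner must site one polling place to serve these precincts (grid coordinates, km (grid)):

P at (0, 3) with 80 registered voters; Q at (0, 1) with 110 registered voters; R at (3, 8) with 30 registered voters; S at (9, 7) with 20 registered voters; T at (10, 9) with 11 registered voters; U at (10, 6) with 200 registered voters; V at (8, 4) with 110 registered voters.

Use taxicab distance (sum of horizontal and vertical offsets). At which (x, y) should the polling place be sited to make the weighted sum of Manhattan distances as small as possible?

(8, 4)

Manhattan distance separates: Σwᵢ(|x−xᵢ|+|y−yᵢ|) = Σwᵢ|x−xᵢ| + Σwᵢ|y−yᵢ|, so x and y are optimised independently as 1-D weighted medians.
Total weight W = 561; half = 280.5.
x-coordinate, sorted with cumulative weight:
  x=0 (P, w=80) cum 80
  x=0 (Q, w=110) cum 190
  x=3 (R, w=30) cum 220
  x=8 (V, w=110) cum 330  ← median
  x=9 (S, w=20) cum 350
  x=10 (T, w=11) cum 361
  x=10 (U, w=200) cum 561
⇒ x* = 8
y-coordinate, sorted with cumulative weight:
  y=1 (Q, w=110) cum 110
  y=3 (P, w=80) cum 190
  y=4 (V, w=110) cum 300  ← median
  y=6 (U, w=200) cum 500
  y=7 (S, w=20) cum 520
  y=8 (R, w=30) cum 550
  y=9 (T, w=11) cum 561
⇒ y* = 4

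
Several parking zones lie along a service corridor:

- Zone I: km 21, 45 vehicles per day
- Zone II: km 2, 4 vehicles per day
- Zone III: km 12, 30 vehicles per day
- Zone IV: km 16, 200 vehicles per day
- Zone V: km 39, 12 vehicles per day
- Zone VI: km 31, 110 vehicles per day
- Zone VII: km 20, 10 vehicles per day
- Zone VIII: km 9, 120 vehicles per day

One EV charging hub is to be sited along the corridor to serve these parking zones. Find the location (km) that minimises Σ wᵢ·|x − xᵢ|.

For a sum of weighted absolute distances on a line, the optimum is the weighted median (not the mean). Total weight W = 531; half-weight = 265.5.
Sort by position and accumulate weight:
  km 2 (Zone II, w=4) → cum 4
  km 9 (Zone VIII, w=120) → cum 124
  km 12 (Zone III, w=30) → cum 154
  km 16 (Zone IV, w=200) → cum 354  ≥ 265.5 → median here
  km 20 (Zone VII, w=10) → cum 364
  km 21 (Zone I, w=45) → cum 409
  km 31 (Zone VI, w=110) → cum 519
  km 39 (Zone V, w=12) → cum 531
Optimal location: km 16.

x = 16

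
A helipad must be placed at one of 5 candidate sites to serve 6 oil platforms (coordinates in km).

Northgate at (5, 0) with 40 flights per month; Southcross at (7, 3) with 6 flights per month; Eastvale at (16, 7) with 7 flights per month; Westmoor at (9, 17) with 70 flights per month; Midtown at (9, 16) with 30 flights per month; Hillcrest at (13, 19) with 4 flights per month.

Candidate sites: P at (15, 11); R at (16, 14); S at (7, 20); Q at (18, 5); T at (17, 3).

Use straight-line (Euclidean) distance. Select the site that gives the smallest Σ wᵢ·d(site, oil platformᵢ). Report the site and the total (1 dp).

S, total 1427.6 km

Total weighted distance at each candidate:
  P (15, 11): total = 1552.6
  R (16, 14): total = 1621.3
  S (7, 20): total = 1427.6
  Q (18, 5): total = 2179.9
  T (17, 3): total = 2236.3
Minimum is at S with total 1427.6 km.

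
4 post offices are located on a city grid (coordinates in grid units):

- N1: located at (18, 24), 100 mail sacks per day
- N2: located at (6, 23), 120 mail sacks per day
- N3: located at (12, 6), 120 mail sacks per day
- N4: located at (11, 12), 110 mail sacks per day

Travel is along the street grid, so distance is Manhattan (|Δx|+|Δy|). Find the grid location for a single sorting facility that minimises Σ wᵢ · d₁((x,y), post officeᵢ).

Manhattan distance separates: Σwᵢ(|x−xᵢ|+|y−yᵢ|) = Σwᵢ|x−xᵢ| + Σwᵢ|y−yᵢ|, so x and y are optimised independently as 1-D weighted medians.
Total weight W = 450; half = 225.
x-coordinate, sorted with cumulative weight:
  x=6 (N2, w=120) cum 120
  x=11 (N4, w=110) cum 230  ← median
  x=12 (N3, w=120) cum 350
  x=18 (N1, w=100) cum 450
⇒ x* = 11
y-coordinate, sorted with cumulative weight:
  y=6 (N3, w=120) cum 120
  y=12 (N4, w=110) cum 230  ← median
  y=23 (N2, w=120) cum 350
  y=24 (N1, w=100) cum 450
⇒ y* = 12

(11, 12)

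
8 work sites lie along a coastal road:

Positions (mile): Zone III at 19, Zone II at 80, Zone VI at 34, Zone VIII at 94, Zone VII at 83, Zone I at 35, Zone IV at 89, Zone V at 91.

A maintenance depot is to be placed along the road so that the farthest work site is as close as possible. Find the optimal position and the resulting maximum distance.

The 1-center on a line is the midpoint of the two extreme points: leftmost at 19, rightmost at 94.
Optimal location = (19 + 94)/2 = 56.5; maximum distance = (94 − 19)/2 = 37.5.

location 56.5, max distance 37.5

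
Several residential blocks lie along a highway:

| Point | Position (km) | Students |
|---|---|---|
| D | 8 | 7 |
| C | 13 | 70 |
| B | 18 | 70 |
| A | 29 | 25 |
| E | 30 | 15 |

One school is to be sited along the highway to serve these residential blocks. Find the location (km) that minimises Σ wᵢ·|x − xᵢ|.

x = 18

For a sum of weighted absolute distances on a line, the optimum is the weighted median (not the mean). Total weight W = 187; half-weight = 93.5.
Sort by position and accumulate weight:
  km 8 (D, w=7) → cum 7
  km 13 (C, w=70) → cum 77
  km 18 (B, w=70) → cum 147  ≥ 93.5 → median here
  km 29 (A, w=25) → cum 172
  km 30 (E, w=15) → cum 187
Optimal location: km 18.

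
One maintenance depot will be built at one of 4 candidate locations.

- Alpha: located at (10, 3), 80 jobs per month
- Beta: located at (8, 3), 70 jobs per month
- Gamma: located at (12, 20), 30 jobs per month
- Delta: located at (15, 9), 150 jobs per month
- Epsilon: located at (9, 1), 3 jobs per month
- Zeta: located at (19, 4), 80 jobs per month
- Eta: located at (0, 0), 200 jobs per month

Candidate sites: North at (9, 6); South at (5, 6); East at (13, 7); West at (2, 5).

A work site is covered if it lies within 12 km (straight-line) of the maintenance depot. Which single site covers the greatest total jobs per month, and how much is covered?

Coverage radius r = 12 km; a point is covered iff (Δx)²+(Δy)² ≤ 12² = 144.
  North (9, 6): covers {Alpha, Beta, Delta, Epsilon, Zeta, Eta} → 583
  South (5, 6): covers {Alpha, Beta, Delta, Epsilon, Eta} → 503
  East (13, 7): covers {Alpha, Beta, Delta, Epsilon, Zeta} → 383
  West (2, 5): covers {Alpha, Beta, Epsilon, Eta} → 353
Maximum coverage at North: 583 jobs per month.

North, covering 583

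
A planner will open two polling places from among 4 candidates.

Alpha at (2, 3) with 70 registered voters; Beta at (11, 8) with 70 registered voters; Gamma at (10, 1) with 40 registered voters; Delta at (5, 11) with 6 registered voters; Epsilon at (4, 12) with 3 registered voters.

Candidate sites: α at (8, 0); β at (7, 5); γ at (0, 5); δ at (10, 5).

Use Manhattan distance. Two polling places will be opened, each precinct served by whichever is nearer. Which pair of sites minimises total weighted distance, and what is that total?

Evaluate every pair (each demand assigned to the nearer of the two):
  {γ, δ}: total = 819
  {β, δ}: total = 1008
  {β, γ}: total = 1128
  {α, δ}: total = 1135
  {α, β}: total = 1178
  {α, γ}: total = 1269
Best pair: {γ, δ} with total 819.

{γ, δ}, total 819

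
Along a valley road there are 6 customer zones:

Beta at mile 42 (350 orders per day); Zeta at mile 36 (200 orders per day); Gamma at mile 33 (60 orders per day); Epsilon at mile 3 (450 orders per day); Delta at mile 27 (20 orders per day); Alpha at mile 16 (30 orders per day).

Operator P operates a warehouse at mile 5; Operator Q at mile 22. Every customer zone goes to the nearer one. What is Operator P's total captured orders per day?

450

The indifferent point is the midpoint (5+22)/2 = 13.5; customer zones left of it (closer to Operator P at 5) go to Operator P, those right go to Operator Q.
  Epsilon at 3 (w=450) → Operator P
  Alpha at 16 (w=30) → Operator Q
  Delta at 27 (w=20) → Operator Q
  Gamma at 33 (w=60) → Operator Q
  Zeta at 36 (w=200) → Operator Q
  Beta at 42 (w=350) → Operator Q
Operator P captures 450; Operator Q captures 660.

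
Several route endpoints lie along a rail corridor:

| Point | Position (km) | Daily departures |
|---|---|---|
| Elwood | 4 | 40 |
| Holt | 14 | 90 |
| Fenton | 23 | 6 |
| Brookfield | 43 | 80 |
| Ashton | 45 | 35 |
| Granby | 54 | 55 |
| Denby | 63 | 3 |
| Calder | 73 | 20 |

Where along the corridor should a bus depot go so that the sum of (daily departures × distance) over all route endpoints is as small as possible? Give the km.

x = 43

For a sum of weighted absolute distances on a line, the optimum is the weighted median (not the mean). Total weight W = 329; half-weight = 164.5.
Sort by position and accumulate weight:
  km 4 (Elwood, w=40) → cum 40
  km 14 (Holt, w=90) → cum 130
  km 23 (Fenton, w=6) → cum 136
  km 43 (Brookfield, w=80) → cum 216  ≥ 164.5 → median here
  km 45 (Ashton, w=35) → cum 251
  km 54 (Granby, w=55) → cum 306
  km 63 (Denby, w=3) → cum 309
  km 73 (Calder, w=20) → cum 329
Optimal location: km 43.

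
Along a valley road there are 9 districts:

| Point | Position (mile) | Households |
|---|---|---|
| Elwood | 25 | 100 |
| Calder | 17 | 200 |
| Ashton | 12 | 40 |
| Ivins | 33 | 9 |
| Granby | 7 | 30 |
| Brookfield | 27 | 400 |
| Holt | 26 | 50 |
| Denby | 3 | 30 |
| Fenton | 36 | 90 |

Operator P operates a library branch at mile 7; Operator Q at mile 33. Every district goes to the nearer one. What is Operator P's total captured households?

The indifferent point is the midpoint (7+33)/2 = 20; districts left of it (closer to Operator P at 7) go to Operator P, those right go to Operator Q.
  Denby at 3 (w=30) → Operator P
  Granby at 7 (w=30) → Operator P
  Ashton at 12 (w=40) → Operator P
  Calder at 17 (w=200) → Operator P
  Elwood at 25 (w=100) → Operator Q
  Holt at 26 (w=50) → Operator Q
  Brookfield at 27 (w=400) → Operator Q
  Ivins at 33 (w=9) → Operator Q
  Fenton at 36 (w=90) → Operator Q
Operator P captures 300; Operator Q captures 649.

300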